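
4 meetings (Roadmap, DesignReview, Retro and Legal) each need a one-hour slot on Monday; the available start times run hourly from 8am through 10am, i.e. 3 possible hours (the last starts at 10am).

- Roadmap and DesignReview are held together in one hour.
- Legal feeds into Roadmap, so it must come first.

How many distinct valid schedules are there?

Splitting on Roadmap: it can be 9am (3), 10am (6). Listing each branch's schedules as (DesignReview, Retro, Legal):
Roadmap=9am: (9am,8am,8am) (9am,9am,8am) (9am,10am,8am) — 3.
Roadmap=10am: (10am,8am,8am) (10am,8am,9am) (10am,9am,8am) (10am,9am,9am) (10am,10am,8am) (10am,10am,9am) — 6.
Summing: 3 + 6 = 9.

9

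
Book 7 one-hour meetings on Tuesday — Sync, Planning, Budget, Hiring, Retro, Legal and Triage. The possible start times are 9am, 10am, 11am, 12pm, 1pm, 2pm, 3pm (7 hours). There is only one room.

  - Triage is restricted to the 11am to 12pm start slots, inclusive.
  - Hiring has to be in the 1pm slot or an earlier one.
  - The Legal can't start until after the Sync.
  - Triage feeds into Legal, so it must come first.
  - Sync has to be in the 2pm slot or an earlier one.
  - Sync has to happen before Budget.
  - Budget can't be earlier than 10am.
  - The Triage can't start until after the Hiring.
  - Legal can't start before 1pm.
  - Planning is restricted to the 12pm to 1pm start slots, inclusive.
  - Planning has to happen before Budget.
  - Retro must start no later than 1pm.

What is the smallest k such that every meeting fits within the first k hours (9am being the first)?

7 hours

The precedence chain requires at least 3 distinct hours.
With at most 1 per hour and 7 meetings, at least 7 hours are needed.
Legal can't be placed before 1pm — that is hour 5 counting from 9am — so the schedule must run through at least 5 hours.
7 works (last occupied hour: 3pm): for example Sync=1pm, Triage=11am, Budget=3pm, Retro=10am, Hiring=9am, Legal=2pm, Planning=12pm.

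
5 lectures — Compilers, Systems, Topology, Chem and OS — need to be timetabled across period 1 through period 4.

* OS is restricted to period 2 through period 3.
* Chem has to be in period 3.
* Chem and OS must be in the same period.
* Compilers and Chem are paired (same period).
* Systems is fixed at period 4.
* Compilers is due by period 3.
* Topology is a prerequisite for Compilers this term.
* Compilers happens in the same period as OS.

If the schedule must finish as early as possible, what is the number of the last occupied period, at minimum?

4

The precedence chain requires at least 2 distinct periods.
Systems can't be placed before period 4, so the schedule must run through at least period 4.
4 works (last occupied period: period 4): for example Systems=period 4, Topology=period 1, Chem=period 3, OS=period 3, Compilers=period 3.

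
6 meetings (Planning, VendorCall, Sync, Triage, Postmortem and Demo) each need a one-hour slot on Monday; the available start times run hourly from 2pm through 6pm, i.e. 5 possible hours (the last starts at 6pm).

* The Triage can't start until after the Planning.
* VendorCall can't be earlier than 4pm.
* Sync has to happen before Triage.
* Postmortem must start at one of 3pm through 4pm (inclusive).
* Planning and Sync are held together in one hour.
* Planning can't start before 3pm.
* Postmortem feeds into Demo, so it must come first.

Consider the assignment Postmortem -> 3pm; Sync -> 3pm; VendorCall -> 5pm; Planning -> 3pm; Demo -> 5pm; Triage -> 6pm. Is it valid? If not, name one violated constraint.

Valid

Postmortem feeds into Demo, so it must come first — holds.
Sync has to happen before Triage — holds.
Planning and Sync are held together in one hour — holds.
Postmortem must start at one of 3pm through 4pm (inclusive) — holds.
Planning can't start before 3pm — holds.
The Triage can't start until after the Planning — holds.
VendorCall can't be earlier than 4pm — holds.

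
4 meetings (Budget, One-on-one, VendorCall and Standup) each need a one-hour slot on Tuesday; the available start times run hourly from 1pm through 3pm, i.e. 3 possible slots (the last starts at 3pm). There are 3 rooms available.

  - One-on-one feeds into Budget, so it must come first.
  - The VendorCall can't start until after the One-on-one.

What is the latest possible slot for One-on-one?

2pm

Downstream work caps One-on-one at 2pm.
One-on-one at 2pm is achievable: VendorCall in 3pm, Standup in 1pm, One-on-one in 2pm, Budget in 3pm.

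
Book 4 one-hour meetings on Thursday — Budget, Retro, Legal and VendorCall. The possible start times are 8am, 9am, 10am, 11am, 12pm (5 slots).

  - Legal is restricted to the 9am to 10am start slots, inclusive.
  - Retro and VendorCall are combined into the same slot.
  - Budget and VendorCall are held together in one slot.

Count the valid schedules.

10

Splitting on Budget: it can be 8am (2), 9am (2), 10am (2), 11am (2), 12pm (2). Listing each branch's schedules as (Retro, Legal, VendorCall):
Budget=8am: (8am,9am,8am) (8am,10am,8am) — 2.
Budget=9am: (9am,9am,9am) (9am,10am,9am) — 2.
Budget=10am: (10am,9am,10am) (10am,10am,10am) — 2.
Budget=11am: (11am,9am,11am) (11am,10am,11am) — 2.
Budget=12pm: (12pm,9am,12pm) (12pm,10am,12pm) — 2.
Summing: 2 + 2 + 2 + 2 + 2 = 10.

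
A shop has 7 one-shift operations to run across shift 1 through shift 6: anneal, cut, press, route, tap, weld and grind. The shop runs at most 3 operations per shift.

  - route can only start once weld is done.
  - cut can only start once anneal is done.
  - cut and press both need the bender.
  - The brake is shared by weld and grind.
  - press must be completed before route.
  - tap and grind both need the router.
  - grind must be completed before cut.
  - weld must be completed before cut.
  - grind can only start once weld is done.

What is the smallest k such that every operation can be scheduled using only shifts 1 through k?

The precedence chain requires at least 3 distinct shifts.
With at most 3 per shift and 7 operations, at least 3 shifts are needed.
3 works (last occupied shift: shift 3): for example cut=shift 3, route=shift 2, anneal=shift 1, weld=shift 1, grind=shift 2, press=shift 1, tap=shift 3.

3 shifts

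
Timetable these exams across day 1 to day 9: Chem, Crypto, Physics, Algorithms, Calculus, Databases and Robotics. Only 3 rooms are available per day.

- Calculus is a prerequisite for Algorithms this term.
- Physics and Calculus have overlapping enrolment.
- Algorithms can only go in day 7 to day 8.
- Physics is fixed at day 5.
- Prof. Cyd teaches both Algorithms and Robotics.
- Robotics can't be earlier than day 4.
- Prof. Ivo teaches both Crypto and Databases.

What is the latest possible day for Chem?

day 9

Chem at day 9 is achievable: Algorithms in day 7; Robotics in day 4; Calculus in day 1; Crypto in day 1; Physics in day 5; Chem in day 9; Databases in day 2.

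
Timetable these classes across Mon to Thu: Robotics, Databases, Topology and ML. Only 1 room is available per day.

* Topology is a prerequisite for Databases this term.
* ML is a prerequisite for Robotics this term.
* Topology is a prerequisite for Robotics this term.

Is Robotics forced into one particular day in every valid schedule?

Robotics can be Wed (e.g. ML in Tue, Robotics in Wed, Topology in Mon, Databases in Thu) or Thu (e.g. Databases=Tue, ML=Wed, Robotics=Thu, Topology=Mon).

No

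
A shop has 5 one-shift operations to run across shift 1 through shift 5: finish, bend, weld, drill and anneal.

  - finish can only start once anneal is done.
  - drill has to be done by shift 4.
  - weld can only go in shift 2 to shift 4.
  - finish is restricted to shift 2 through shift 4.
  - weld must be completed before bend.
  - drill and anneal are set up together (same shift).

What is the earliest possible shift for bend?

Precedence pushes bend to at least shift 3.
bend at shift 3 is achievable: anneal in shift 1, drill in shift 1, bend in shift 3, weld in shift 2, finish in shift 2.

shift 3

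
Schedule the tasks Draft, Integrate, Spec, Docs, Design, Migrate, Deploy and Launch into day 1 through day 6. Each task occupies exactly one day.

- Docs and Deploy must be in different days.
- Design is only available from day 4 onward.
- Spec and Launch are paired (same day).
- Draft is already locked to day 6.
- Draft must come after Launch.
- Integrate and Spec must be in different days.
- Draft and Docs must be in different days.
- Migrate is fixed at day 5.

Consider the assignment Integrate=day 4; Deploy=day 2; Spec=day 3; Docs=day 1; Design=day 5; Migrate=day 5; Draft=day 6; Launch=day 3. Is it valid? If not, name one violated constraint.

Valid

Design is only available from day 4 onward — holds.
Draft and Docs must be in different days — holds.
Migrate is fixed at day 5 — holds.
Spec and Launch are paired (same day) — holds.
Docs and Deploy must be in different days — holds.
Draft must come after Launch — holds.
Draft is already locked to day 6 — holds.
Integrate and Spec must be in different days — holds.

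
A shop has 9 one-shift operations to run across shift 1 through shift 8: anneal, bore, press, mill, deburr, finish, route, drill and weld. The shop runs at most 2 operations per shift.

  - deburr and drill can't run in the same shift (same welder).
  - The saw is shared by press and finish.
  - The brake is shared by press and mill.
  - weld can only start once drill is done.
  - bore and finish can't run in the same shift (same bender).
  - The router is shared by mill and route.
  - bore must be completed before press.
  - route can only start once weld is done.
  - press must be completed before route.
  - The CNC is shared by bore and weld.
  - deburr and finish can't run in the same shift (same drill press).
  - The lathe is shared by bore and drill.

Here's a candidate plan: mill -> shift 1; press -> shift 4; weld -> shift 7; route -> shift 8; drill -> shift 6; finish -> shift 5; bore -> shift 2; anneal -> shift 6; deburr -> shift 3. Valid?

Yes, all constraints hold

deburr and finish can't run in the same shift (same drill press) — holds.
The router is shared by mill and route — holds.
The brake is shared by press and mill — holds.
The saw is shared by press and finish — holds.
deburr and drill can't run in the same shift (same welder) — holds.
bore must be completed before press — holds.
bore and finish can't run in the same shift (same bender) — holds.
route can only start once weld is done — holds.
The lathe is shared by bore and drill — holds.
weld can only start once drill is done — holds.
The shop runs at most 2 operations per shift — holds.
The CNC is shared by bore and weld — holds.
press must be completed before route — holds.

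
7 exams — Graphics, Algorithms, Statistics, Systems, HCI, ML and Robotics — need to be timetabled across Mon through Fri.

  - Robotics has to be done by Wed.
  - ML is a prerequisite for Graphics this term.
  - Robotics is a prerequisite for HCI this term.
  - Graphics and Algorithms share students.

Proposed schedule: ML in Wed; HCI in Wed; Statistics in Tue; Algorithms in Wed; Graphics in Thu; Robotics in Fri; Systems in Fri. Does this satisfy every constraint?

Invalid. Robotics has to be done by Wed.

Graphics and Algorithms share students — holds.
ML is a prerequisite for Graphics this term — holds.
Robotics has to be done by Wed — violated.
Robotics is a prerequisite for HCI this term — violated.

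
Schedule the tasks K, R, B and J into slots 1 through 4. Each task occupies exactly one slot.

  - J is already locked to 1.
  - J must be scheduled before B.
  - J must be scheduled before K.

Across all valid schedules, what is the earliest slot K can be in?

2

Precedence pushes K to at least 2.
K at 2 is achievable: R -> 1, K -> 2, J -> 1, B -> 2.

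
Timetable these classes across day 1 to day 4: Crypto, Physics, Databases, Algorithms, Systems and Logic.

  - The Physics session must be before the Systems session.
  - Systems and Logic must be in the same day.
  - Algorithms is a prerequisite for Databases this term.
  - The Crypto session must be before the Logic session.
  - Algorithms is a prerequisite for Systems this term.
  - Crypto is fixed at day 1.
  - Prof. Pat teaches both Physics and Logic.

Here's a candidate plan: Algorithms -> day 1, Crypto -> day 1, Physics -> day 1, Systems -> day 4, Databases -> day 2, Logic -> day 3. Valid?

Algorithms is a prerequisite for Systems this term — holds.
Algorithms is a prerequisite for Databases this term — holds.
Crypto is fixed at day 1 — holds.
Systems and Logic must be in the same day — violated.
The Crypto session must be before the Logic session — holds.
Prof. Pat teaches both Physics and Logic — holds.
The Physics session must be before the Systems session — holds.

No. Systems and Logic must be in the same day is not satisfied.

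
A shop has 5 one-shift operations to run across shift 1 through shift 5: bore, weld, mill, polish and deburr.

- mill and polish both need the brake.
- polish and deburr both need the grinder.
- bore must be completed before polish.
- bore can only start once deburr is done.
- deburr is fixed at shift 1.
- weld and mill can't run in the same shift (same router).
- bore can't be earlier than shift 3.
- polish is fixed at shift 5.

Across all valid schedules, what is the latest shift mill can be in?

mill at shift 4 is achievable: polish -> shift 5; bore -> shift 3; weld -> shift 1; deburr -> shift 1; mill -> shift 4.
Nothing later works — the conflict constraints rule out every shift after shift 4.

shift 4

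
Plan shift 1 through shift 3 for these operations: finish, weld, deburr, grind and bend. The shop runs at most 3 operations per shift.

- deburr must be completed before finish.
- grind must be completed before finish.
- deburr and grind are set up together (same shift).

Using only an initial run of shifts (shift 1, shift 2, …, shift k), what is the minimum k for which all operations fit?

2 shifts

The precedence chain requires at least 2 distinct shifts.
With at most 3 per shift and 5 operations, at least 2 shifts are needed.
2 works (last occupied shift: shift 2): for example finish in shift 2; weld in shift 1; bend in shift 2; grind in shift 1; deburr in shift 1.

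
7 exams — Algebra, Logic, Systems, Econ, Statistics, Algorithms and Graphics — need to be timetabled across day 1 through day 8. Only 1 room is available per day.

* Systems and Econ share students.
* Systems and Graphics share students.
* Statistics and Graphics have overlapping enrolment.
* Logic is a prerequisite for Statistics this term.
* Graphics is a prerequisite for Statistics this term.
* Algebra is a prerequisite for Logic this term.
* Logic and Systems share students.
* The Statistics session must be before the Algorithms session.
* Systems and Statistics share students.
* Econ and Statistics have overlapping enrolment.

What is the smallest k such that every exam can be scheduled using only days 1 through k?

The precedence chain requires at least 4 distinct days.
With at most 1 per day and 7 exams, at least 7 days are needed.
7 works (last occupied day: day 7): for example Graphics=day 3; Econ=day 7; Algorithms=day 5; Algebra=day 1; Logic=day 2; Statistics=day 4; Systems=day 6.

7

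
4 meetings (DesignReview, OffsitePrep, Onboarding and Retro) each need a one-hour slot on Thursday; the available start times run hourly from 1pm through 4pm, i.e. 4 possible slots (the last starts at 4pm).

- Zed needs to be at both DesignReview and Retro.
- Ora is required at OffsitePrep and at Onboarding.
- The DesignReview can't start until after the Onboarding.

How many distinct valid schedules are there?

54

Splitting on DesignReview: it can be 2pm (9), 3pm (18), 4pm (27). Listing each branch's schedules as (OffsitePrep, Onboarding, Retro):
DesignReview=2pm: (2pm,1pm,1pm) (2pm,1pm,3pm) (2pm,1pm,4pm) (3pm,1pm,1pm) (3pm,1pm,3pm) (3pm,1pm,4pm) (4pm,1pm,1pm) (4pm,1pm,3pm) (4pm,1pm,4pm) — 9.
DesignReview=3pm: (1pm,2pm,1pm) (1pm,2pm,2pm) (1pm,2pm,4pm) (2pm,1pm,1pm) (2pm,1pm,2pm) (2pm,1pm,4pm) (3pm,1pm,1pm) (3pm,1pm,2pm) (3pm,1pm,4pm) (3pm,2pm,1pm) (3pm,2pm,2pm) (3pm,2pm,4pm) (4pm,1pm,1pm) (4pm,1pm,2pm) (4pm,1pm,4pm) (4pm,2pm,1pm) (4pm,2pm,2pm) (4pm,2pm,4pm) — 18.
DesignReview=4pm: (1pm,2pm,1pm) (1pm,2pm,2pm) (1pm,2pm,3pm) (1pm,3pm,1pm) (1pm,3pm,2pm) (1pm,3pm,3pm) (2pm,1pm,1pm) (2pm,1pm,2pm) (2pm,1pm,3pm) (2pm,3pm,1pm) (2pm,3pm,2pm) (2pm,3pm,3pm) (3pm,1pm,1pm) (3pm,1pm,2pm) (3pm,1pm,3pm) (3pm,2pm,1pm) (3pm,2pm,2pm) (3pm,2pm,3pm) (4pm,1pm,1pm) (4pm,1pm,2pm) (4pm,1pm,3pm) (4pm,2pm,1pm) (4pm,2pm,2pm) (4pm,2pm,3pm) (4pm,3pm,1pm) (4pm,3pm,2pm) (4pm,3pm,3pm) — 27.
Summing: 9 + 18 + 27 = 54.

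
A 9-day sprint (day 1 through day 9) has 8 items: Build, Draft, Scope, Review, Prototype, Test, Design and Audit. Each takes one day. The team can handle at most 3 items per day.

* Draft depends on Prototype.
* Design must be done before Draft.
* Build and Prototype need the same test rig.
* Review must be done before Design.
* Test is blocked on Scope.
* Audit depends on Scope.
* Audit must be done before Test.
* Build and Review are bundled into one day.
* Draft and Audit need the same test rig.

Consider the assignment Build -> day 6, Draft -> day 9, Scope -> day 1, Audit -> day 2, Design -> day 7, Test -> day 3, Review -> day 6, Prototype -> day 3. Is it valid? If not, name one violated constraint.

Test is blocked on Scope — holds.
Audit must be done before Test — holds.
Build and Prototype need the same test rig — holds.
Audit depends on Scope — holds.
Review must be done before Design — holds.
The team can handle at most 3 items per day — holds.
Design must be done before Draft — holds.
Draft and Audit need the same test rig — holds.
Draft depends on Prototype — holds.
Build and Review are bundled into one day — holds.

Yes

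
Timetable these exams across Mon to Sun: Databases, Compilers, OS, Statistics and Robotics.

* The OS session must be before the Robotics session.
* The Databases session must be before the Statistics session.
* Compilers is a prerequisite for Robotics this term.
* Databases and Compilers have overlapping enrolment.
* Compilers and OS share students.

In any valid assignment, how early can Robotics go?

Precedence pushes Robotics to at least Tue.
Robotics at Wed is achievable: Compilers -> Tue; Robotics -> Wed; OS -> Mon; Databases -> Mon; Statistics -> Tue.
Nothing earlier works — the conflict constraints rule out every day before Wed.

Wed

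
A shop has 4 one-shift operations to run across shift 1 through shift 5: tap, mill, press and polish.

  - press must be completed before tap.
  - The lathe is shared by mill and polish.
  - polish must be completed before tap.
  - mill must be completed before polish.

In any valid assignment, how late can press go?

Downstream work caps press at shift 4.
press at shift 4 is achievable: tap=shift 5, press=shift 4, polish=shift 2, mill=shift 1.

shift 4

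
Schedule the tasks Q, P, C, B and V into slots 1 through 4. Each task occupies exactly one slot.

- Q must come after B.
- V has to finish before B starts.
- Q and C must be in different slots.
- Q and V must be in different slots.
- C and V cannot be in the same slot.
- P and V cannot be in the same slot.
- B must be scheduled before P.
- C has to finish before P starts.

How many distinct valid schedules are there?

Splitting on Q: it can be 3 (2), 4 (7). Listing each branch's schedules as (P, C, B, V):
Q=3: (3,2,2,1) (4,2,2,1) — 2.
Q=4: (3,2,2,1) (4,1,3,2) (4,2,2,1) (4,2,3,1) (4,3,2,1) (4,3,3,1) (4,3,3,2) — 7.
Summing: 2 + 7 = 9.

9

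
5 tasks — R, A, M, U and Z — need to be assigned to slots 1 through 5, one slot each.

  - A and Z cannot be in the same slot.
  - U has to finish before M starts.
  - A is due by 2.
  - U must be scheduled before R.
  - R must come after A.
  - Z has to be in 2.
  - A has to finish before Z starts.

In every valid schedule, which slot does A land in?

A's window is 1–2.
Z is fixed at 2, and A can't share a slot with Z.
So A must be 1.

1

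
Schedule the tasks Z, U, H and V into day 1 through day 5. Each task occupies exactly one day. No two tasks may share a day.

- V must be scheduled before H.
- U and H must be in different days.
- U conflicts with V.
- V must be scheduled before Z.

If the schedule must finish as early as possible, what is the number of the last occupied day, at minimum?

day 4

The precedence chain requires at least 2 distinct days.
With at most 1 per day and 4 tasks, at least 4 days are needed.
4 works (last occupied day: day 4): for example H=day 3; U=day 4; V=day 1; Z=day 2.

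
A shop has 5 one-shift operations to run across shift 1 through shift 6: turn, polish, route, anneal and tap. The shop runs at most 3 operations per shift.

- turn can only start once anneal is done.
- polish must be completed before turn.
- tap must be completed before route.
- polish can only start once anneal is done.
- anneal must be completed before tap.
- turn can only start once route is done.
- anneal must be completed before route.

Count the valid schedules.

Splitting on turn: it can be shift 4 (2), shift 5 (11), shift 6 (35). Listing each branch's schedules as (polish, route, anneal, tap) by shift number:
turn=shift 4: (2,3,1,2) (3,3,1,2) — 2.
turn=shift 5: (2,3,1,2) (2,4,1,2) (2,4,1,3) (3,3,1,2) (3,4,1,2) (3,4,1,3) (3,4,2,3) (4,3,1,2) (4,4,1,2) (4,4,1,3) (4,4,2,3) — 11.
turn=shift 6: (2,3,1,2) (2,4,1,2) (2,4,1,3) (2,5,1,2) (2,5,1,3) (2,5,1,4) (3,3,1,2) (3,4,1,2) (3,4,1,3) (3,4,2,3) (3,5,1,2) (3,5,1,3) (3,5,1,4) (3,5,2,3) (3,5,2,4) (4,3,1,2) (4,4,1,2) (4,4,1,3) (4,4,2,3) (4,5,1,2) (4,5,1,3) (4,5,1,4) (4,5,2,3) (4,5,2,4) (4,5,3,4) (5,3,1,2) (5,4,1,2) (5,4,1,3) (5,4,2,3) (5,5,1,2) (5,5,1,3) (5,5,1,4) (5,5,2,3) (5,5,2,4) (5,5,3,4) — 35.
Summing: 2 + 11 + 35 = 48.

48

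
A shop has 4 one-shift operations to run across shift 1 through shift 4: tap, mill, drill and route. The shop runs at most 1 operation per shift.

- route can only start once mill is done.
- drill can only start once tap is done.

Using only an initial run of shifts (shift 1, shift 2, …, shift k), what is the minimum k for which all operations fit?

4 shifts

The precedence chain requires at least 2 distinct shifts.
With at most 1 per shift and 4 operations, at least 4 shifts are needed.
4 works (last occupied shift: shift 4): for example route -> shift 4; mill -> shift 2; drill -> shift 3; tap -> shift 1.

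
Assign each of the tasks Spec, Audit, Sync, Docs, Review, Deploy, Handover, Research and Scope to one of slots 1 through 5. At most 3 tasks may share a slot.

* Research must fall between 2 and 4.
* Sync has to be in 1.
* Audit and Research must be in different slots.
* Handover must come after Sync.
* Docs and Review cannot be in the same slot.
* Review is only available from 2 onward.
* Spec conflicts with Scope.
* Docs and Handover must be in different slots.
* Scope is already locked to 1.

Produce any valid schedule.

Sync=1, Research=2, Handover=2, Spec=3, Docs=3, Audit=1, Review=2, Deploy=3, Scope=1

Checking: Sync(1) before Handover(2); Docs(3) != Handover(2); Spec(3) != Scope(1); Docs(3) != Review(2); Audit(1) != Research(2); Sync=1 in [1,1]; Scope=1 in [1,1]; Review=2 in [2,5]; Research=2 in [2,4]; max 3 per slot (cap 3).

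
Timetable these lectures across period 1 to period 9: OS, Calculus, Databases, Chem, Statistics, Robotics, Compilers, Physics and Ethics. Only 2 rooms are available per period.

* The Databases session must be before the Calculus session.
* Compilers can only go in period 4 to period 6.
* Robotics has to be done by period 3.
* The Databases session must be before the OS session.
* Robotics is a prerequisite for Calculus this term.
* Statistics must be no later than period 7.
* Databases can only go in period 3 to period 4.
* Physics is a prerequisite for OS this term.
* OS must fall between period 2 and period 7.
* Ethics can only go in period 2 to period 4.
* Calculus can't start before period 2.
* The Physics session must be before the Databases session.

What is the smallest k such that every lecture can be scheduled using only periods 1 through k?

5 periods

The precedence chain requires at least 3 distinct periods.
With at most 2 per period and 9 lectures, at least 5 periods are needed.
Compilers can't be placed before period 4, so the schedule must run through at least period 4.
5 works (last occupied period: period 5): for example Robotics in period 1, Calculus in period 5, Databases in period 3, OS in period 4, Physics in period 1, Chem in period 2, Statistics in period 3, Ethics in period 2, Compilers in period 4.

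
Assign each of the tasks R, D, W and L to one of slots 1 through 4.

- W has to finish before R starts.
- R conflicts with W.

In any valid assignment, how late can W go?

Downstream work caps W at 3.
W at 3 is achievable: L=1; W=3; D=1; R=4.

3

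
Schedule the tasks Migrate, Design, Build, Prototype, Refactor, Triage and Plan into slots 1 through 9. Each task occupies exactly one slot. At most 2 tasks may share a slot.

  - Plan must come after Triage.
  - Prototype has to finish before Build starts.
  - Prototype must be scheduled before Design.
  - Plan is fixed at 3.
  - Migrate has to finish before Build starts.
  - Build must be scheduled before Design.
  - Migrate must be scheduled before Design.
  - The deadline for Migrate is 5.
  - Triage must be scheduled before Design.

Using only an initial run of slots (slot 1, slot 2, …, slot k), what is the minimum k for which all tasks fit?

4

The precedence chain requires at least 3 distinct slots.
With at most 2 per slot and 7 tasks, at least 4 slots are needed.
4 works (last occupied slot: 4): for example Triage in 2; Refactor in 4; Design in 3; Plan in 3; Migrate in 1; Build in 2; Prototype in 1.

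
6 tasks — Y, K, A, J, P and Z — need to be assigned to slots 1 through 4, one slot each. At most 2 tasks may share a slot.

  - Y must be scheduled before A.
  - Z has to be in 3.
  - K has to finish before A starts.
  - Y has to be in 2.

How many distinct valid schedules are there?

37

Splitting on K: it can be 1 (19), 2 (11), 3 (7). Listing each branch's schedules as (Y, A, J, P, Z):
K=1: (2,3,1,2,3) (2,3,1,4,3) (2,3,2,1,3) (2,3,2,4,3) (2,3,4,1,3) (2,3,4,2,3) (2,3,4,4,3) (2,4,1,2,3) (2,4,1,3,3) (2,4,1,4,3) (2,4,2,1,3) (2,4,2,3,3) (2,4,2,4,3) (2,4,3,1,3) (2,4,3,2,3) (2,4,3,4,3) (2,4,4,1,3) (2,4,4,2,3) (2,4,4,3,3) — 19.
K=2: (2,3,1,1,3) (2,3,1,4,3) (2,3,4,1,3) (2,3,4,4,3) (2,4,1,1,3) (2,4,1,3,3) (2,4,1,4,3) (2,4,3,1,3) (2,4,3,4,3) (2,4,4,1,3) (2,4,4,3,3) — 11.
K=3: (2,4,1,1,3) (2,4,1,2,3) (2,4,1,4,3) (2,4,2,1,3) (2,4,2,4,3) (2,4,4,1,3) (2,4,4,2,3) — 7.
Summing: 19 + 11 + 7 = 37.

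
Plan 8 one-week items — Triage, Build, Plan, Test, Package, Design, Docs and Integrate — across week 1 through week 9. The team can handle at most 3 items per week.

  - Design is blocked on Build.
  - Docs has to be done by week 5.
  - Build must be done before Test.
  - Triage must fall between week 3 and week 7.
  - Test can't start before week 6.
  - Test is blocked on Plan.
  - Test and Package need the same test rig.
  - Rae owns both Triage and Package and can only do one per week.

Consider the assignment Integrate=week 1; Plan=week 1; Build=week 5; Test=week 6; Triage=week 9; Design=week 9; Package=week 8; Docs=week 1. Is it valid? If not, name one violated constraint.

The team can handle at most 3 items per week — holds.
Test can't start before week 6 — holds.
Build must be done before Test — holds.
Docs has to be done by week 5 — holds.
Triage must fall between week 3 and week 7 — violated.
Rae owns both Triage and Package and can only do one per week — holds.
Design is blocked on Build — holds.
Test is blocked on Plan — holds.
Test and Package need the same test rig — holds.

Invalid. Triage must fall between week 3 and week 7.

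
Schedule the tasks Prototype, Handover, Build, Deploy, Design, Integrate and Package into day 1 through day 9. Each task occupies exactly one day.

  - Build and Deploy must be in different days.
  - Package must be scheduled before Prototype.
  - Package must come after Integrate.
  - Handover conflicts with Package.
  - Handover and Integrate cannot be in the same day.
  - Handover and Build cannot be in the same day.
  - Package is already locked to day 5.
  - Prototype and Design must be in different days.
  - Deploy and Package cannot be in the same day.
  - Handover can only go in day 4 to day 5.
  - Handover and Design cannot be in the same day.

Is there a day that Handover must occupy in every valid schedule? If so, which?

Handover's window is day 4–day 5.
Package is fixed at day 5, and Handover can't share a day with Package.
So Handover must be day 4.

day 4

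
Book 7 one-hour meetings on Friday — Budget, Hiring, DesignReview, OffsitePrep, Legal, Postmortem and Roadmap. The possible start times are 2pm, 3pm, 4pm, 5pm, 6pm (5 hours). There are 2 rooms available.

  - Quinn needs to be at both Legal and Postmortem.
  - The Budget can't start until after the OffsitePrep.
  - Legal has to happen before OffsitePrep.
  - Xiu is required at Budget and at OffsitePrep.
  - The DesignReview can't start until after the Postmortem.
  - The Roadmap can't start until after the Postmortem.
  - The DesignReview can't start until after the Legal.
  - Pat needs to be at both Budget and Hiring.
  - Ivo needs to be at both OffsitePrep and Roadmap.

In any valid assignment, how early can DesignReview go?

Precedence pushes DesignReview to at least 3pm.
DesignReview at 4pm is achievable: Hiring=2pm, DesignReview=4pm, Budget=4pm, Postmortem=3pm, OffsitePrep=3pm, Legal=2pm, Roadmap=5pm.
Nothing earlier works — the conflict and capacity constraints rule out every hour before 4pm.

4pm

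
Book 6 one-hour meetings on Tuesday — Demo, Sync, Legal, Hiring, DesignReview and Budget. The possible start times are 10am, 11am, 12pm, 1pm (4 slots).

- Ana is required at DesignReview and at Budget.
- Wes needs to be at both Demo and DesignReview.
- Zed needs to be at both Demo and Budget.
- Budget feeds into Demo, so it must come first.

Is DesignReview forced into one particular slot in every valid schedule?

No

DesignReview can be 10am (e.g. Budget in 11am, Sync in 10am, DesignReview in 10am, Legal in 10am, Demo in 12pm, Hiring in 10am) or 11am (e.g. Budget in 10am; Demo in 12pm; Hiring in 10am; Sync in 10am; Legal in 10am; DesignReview in 11am).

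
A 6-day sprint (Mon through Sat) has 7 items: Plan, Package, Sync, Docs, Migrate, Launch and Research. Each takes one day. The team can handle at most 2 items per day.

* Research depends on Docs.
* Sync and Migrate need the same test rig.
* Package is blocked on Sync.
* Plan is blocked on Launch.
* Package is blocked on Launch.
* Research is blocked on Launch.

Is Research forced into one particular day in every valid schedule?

Research can be Tue (e.g. Docs=Mon; Launch=Mon; Plan=Wed; Sync=Tue; Research=Tue; Migrate=Thu; Package=Wed) or Wed (e.g. Docs -> Tue, Launch -> Mon, Research -> Wed, Sync -> Mon, Plan -> Wed, Package -> Tue, Migrate -> Thu).

No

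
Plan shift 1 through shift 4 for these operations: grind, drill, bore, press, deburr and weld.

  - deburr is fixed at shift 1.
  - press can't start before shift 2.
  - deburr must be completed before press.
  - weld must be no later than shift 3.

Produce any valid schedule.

deburr -> shift 1, weld -> shift 1, grind -> shift 1, bore -> shift 1, drill -> shift 1, press -> shift 2

Checking: deburr(shift 1) before press(shift 2); weld=shift 1 in [shift 1,shift 3]; deburr=shift 1 in [shift 1,shift 1]; press=shift 2 in [shift 2,shift 4].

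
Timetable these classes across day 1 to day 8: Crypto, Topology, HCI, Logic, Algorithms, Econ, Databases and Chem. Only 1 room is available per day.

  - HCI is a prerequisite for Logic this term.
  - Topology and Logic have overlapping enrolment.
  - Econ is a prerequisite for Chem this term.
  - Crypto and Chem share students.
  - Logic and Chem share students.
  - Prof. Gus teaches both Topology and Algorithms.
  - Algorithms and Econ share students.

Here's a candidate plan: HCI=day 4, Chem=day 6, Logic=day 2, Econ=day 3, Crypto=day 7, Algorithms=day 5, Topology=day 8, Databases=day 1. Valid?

HCI is a prerequisite for Logic this term — violated.
Topology and Logic have overlapping enrolment — holds.
Econ is a prerequisite for Chem this term — holds.
Algorithms and Econ share students — holds.
Crypto and Chem share students — holds.
Prof. Gus teaches both Topology and Algorithms — holds.
Logic and Chem share students — holds.
Only 1 room is available per day — holds.

Invalid. HCI is a prerequisite for Logic this term.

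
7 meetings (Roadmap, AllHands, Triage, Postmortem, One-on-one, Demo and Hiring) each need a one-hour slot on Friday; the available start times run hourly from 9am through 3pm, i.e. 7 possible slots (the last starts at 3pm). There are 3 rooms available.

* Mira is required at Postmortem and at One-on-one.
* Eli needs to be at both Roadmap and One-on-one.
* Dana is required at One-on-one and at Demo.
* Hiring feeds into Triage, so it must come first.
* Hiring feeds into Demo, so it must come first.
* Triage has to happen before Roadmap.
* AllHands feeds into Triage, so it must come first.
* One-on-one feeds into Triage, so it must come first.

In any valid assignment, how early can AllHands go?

Downstream work caps AllHands at 1pm.
AllHands at 9am is achievable: Demo -> 10am, Postmortem -> 10am, One-on-one -> 9am, Triage -> 10am, AllHands -> 9am, Hiring -> 9am, Roadmap -> 11am.

9am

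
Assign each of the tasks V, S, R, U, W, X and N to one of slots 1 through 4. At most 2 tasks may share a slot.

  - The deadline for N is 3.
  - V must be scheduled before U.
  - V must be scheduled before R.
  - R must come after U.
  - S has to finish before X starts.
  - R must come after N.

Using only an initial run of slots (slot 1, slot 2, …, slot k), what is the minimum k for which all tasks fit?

The precedence chain requires at least 3 distinct slots.
With at most 2 per slot and 7 tasks, at least 4 slots are needed.
4 works (last occupied slot: 4): for example V in 1; X in 3; N in 1; W in 4; U in 2; S in 2; R in 3.

4 slots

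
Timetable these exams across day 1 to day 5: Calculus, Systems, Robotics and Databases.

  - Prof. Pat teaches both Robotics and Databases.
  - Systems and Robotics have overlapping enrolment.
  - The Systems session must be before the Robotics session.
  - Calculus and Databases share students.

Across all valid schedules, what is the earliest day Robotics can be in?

day 2

Precedence pushes Robotics to at least day 2.
Robotics at day 2 is achievable: Systems=day 1; Databases=day 3; Calculus=day 1; Robotics=day 2.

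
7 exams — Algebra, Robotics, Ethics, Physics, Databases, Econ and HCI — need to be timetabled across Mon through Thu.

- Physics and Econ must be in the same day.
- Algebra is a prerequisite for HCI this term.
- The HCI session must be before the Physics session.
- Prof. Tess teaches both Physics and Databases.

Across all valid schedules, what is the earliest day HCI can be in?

Precedence pushes HCI to at least Tue; downstream work caps HCI at Wed.
HCI at Tue is achievable: Physics in Wed, Algebra in Mon, HCI in Tue, Robotics in Mon, Econ in Wed, Ethics in Mon, Databases in Mon.

Tue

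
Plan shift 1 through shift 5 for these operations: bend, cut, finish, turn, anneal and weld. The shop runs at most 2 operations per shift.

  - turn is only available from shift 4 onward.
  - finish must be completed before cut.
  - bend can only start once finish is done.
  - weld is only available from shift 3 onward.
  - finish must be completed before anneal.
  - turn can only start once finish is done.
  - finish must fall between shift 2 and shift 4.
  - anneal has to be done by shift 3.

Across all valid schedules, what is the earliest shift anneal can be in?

Precedence pushes anneal to at least shift 3; anneal's own window allows nothing later than shift 3.
anneal at shift 3 is achievable: bend in shift 4; weld in shift 3; turn in shift 4; finish in shift 2; cut in shift 5; anneal in shift 3.

shift 3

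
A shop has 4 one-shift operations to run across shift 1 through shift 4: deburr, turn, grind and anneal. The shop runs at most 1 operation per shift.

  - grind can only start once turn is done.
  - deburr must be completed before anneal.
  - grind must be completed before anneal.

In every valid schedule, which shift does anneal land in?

Precedence pushes anneal to at least shift 3.
So anneal is pinned to shift 4.

shift 4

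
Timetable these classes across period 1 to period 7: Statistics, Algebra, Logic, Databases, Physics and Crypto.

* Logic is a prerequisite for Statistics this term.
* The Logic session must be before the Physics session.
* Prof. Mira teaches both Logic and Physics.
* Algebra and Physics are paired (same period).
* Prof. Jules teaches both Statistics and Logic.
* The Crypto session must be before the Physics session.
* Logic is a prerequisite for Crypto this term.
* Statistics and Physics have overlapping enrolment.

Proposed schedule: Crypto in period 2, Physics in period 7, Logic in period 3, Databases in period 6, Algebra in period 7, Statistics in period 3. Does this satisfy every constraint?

Logic is a prerequisite for Statistics this term — violated.
Statistics and Physics have overlapping enrolment — holds.
Logic is a prerequisite for Crypto this term — violated.
The Crypto session must be before the Physics session — holds.
Prof. Mira teaches both Logic and Physics — holds.
The Logic session must be before the Physics session — holds.
Prof. Jules teaches both Statistics and Logic — violated.
Algebra and Physics are paired (same period) — holds.

No — it violates: Logic is a prerequisite for Crypto this term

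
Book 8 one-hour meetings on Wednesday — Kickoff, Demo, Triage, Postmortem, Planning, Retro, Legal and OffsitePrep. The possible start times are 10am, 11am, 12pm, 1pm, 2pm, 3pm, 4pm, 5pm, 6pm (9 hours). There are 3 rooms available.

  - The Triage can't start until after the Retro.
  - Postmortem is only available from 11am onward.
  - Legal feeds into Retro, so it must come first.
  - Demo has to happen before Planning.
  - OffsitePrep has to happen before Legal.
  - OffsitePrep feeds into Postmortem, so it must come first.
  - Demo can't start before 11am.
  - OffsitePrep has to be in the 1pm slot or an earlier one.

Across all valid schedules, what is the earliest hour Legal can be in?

Precedence pushes Legal to at least 11am; downstream work caps Legal at 4pm.
Legal at 11am is achievable: Kickoff in 10am, Triage in 1pm, Legal in 11am, Planning in 12pm, Postmortem in 11am, Demo in 11am, OffsitePrep in 10am, Retro in 12pm.

11am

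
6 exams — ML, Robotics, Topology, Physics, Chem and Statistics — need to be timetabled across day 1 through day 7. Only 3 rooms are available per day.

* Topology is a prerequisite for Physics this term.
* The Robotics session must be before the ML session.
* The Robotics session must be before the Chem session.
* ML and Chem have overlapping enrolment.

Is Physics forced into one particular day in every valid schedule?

Physics can be day 2 (e.g. ML=day 2, Topology=day 1, Robotics=day 1, Physics=day 2, Statistics=day 1, Chem=day 3) or day 3 (e.g. Statistics=day 1; Robotics=day 1; ML=day 2; Physics=day 3; Chem=day 3; Topology=day 1).

No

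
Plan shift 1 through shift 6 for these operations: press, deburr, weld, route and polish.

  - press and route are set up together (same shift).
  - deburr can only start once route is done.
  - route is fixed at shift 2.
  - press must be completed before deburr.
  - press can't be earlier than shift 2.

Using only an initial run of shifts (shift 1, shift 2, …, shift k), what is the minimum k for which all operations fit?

The precedence chain requires at least 2 distinct shifts.
Propagating the time windows through the other constraints, deburr can't land before shift 3, so the schedule must run through at least shift 3.
3 works (last occupied shift: shift 3): for example weld=shift 1; press=shift 2; route=shift 2; deburr=shift 3; polish=shift 1.

3 shifts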